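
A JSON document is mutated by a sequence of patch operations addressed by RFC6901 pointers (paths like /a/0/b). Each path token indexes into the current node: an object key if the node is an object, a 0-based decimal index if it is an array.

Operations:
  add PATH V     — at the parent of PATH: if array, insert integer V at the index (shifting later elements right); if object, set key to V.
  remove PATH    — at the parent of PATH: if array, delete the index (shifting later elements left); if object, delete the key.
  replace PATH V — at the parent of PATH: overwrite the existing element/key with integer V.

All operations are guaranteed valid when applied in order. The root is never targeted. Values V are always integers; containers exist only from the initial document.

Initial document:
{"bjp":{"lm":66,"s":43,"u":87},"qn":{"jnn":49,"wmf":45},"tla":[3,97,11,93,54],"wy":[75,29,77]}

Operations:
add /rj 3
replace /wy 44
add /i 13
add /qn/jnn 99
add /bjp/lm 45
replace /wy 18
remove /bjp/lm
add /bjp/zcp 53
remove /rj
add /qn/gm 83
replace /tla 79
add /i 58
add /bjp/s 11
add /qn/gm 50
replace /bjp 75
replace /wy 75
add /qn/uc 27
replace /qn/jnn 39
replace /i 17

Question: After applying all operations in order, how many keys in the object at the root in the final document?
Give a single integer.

Answer: 5

Derivation:
After op 1 (add /rj 3): {"bjp":{"lm":66,"s":43,"u":87},"qn":{"jnn":49,"wmf":45},"rj":3,"tla":[3,97,11,93,54],"wy":[75,29,77]}
After op 2 (replace /wy 44): {"bjp":{"lm":66,"s":43,"u":87},"qn":{"jnn":49,"wmf":45},"rj":3,"tla":[3,97,11,93,54],"wy":44}
After op 3 (add /i 13): {"bjp":{"lm":66,"s":43,"u":87},"i":13,"qn":{"jnn":49,"wmf":45},"rj":3,"tla":[3,97,11,93,54],"wy":44}
After op 4 (add /qn/jnn 99): {"bjp":{"lm":66,"s":43,"u":87},"i":13,"qn":{"jnn":99,"wmf":45},"rj":3,"tla":[3,97,11,93,54],"wy":44}
After op 5 (add /bjp/lm 45): {"bjp":{"lm":45,"s":43,"u":87},"i":13,"qn":{"jnn":99,"wmf":45},"rj":3,"tla":[3,97,11,93,54],"wy":44}
After op 6 (replace /wy 18): {"bjp":{"lm":45,"s":43,"u":87},"i":13,"qn":{"jnn":99,"wmf":45},"rj":3,"tla":[3,97,11,93,54],"wy":18}
After op 7 (remove /bjp/lm): {"bjp":{"s":43,"u":87},"i":13,"qn":{"jnn":99,"wmf":45},"rj":3,"tla":[3,97,11,93,54],"wy":18}
After op 8 (add /bjp/zcp 53): {"bjp":{"s":43,"u":87,"zcp":53},"i":13,"qn":{"jnn":99,"wmf":45},"rj":3,"tla":[3,97,11,93,54],"wy":18}
After op 9 (remove /rj): {"bjp":{"s":43,"u":87,"zcp":53},"i":13,"qn":{"jnn":99,"wmf":45},"tla":[3,97,11,93,54],"wy":18}
After op 10 (add /qn/gm 83): {"bjp":{"s":43,"u":87,"zcp":53},"i":13,"qn":{"gm":83,"jnn":99,"wmf":45},"tla":[3,97,11,93,54],"wy":18}
After op 11 (replace /tla 79): {"bjp":{"s":43,"u":87,"zcp":53},"i":13,"qn":{"gm":83,"jnn":99,"wmf":45},"tla":79,"wy":18}
After op 12 (add /i 58): {"bjp":{"s":43,"u":87,"zcp":53},"i":58,"qn":{"gm":83,"jnn":99,"wmf":45},"tla":79,"wy":18}
After op 13 (add /bjp/s 11): {"bjp":{"s":11,"u":87,"zcp":53},"i":58,"qn":{"gm":83,"jnn":99,"wmf":45},"tla":79,"wy":18}
After op 14 (add /qn/gm 50): {"bjp":{"s":11,"u":87,"zcp":53},"i":58,"qn":{"gm":50,"jnn":99,"wmf":45},"tla":79,"wy":18}
After op 15 (replace /bjp 75): {"bjp":75,"i":58,"qn":{"gm":50,"jnn":99,"wmf":45},"tla":79,"wy":18}
After op 16 (replace /wy 75): {"bjp":75,"i":58,"qn":{"gm":50,"jnn":99,"wmf":45},"tla":79,"wy":75}
After op 17 (add /qn/uc 27): {"bjp":75,"i":58,"qn":{"gm":50,"jnn":99,"uc":27,"wmf":45},"tla":79,"wy":75}
After op 18 (replace /qn/jnn 39): {"bjp":75,"i":58,"qn":{"gm":50,"jnn":39,"uc":27,"wmf":45},"tla":79,"wy":75}
After op 19 (replace /i 17): {"bjp":75,"i":17,"qn":{"gm":50,"jnn":39,"uc":27,"wmf":45},"tla":79,"wy":75}
Size at the root: 5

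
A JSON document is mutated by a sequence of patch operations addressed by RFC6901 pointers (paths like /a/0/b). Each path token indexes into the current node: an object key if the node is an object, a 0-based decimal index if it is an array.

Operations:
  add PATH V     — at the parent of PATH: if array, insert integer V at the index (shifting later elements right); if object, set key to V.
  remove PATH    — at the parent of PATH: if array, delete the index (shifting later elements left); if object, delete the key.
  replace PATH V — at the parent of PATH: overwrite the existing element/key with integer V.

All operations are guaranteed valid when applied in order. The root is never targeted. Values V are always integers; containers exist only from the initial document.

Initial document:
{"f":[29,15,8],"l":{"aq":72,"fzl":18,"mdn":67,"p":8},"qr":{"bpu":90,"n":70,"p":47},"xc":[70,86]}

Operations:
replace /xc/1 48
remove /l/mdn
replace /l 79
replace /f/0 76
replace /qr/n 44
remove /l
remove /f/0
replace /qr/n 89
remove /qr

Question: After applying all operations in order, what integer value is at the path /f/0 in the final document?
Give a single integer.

Answer: 15

Derivation:
After op 1 (replace /xc/1 48): {"f":[29,15,8],"l":{"aq":72,"fzl":18,"mdn":67,"p":8},"qr":{"bpu":90,"n":70,"p":47},"xc":[70,48]}
After op 2 (remove /l/mdn): {"f":[29,15,8],"l":{"aq":72,"fzl":18,"p":8},"qr":{"bpu":90,"n":70,"p":47},"xc":[70,48]}
After op 3 (replace /l 79): {"f":[29,15,8],"l":79,"qr":{"bpu":90,"n":70,"p":47},"xc":[70,48]}
After op 4 (replace /f/0 76): {"f":[76,15,8],"l":79,"qr":{"bpu":90,"n":70,"p":47},"xc":[70,48]}
After op 5 (replace /qr/n 44): {"f":[76,15,8],"l":79,"qr":{"bpu":90,"n":44,"p":47},"xc":[70,48]}
After op 6 (remove /l): {"f":[76,15,8],"qr":{"bpu":90,"n":44,"p":47},"xc":[70,48]}
After op 7 (remove /f/0): {"f":[15,8],"qr":{"bpu":90,"n":44,"p":47},"xc":[70,48]}
After op 8 (replace /qr/n 89): {"f":[15,8],"qr":{"bpu":90,"n":89,"p":47},"xc":[70,48]}
After op 9 (remove /qr): {"f":[15,8],"xc":[70,48]}
Value at /f/0: 15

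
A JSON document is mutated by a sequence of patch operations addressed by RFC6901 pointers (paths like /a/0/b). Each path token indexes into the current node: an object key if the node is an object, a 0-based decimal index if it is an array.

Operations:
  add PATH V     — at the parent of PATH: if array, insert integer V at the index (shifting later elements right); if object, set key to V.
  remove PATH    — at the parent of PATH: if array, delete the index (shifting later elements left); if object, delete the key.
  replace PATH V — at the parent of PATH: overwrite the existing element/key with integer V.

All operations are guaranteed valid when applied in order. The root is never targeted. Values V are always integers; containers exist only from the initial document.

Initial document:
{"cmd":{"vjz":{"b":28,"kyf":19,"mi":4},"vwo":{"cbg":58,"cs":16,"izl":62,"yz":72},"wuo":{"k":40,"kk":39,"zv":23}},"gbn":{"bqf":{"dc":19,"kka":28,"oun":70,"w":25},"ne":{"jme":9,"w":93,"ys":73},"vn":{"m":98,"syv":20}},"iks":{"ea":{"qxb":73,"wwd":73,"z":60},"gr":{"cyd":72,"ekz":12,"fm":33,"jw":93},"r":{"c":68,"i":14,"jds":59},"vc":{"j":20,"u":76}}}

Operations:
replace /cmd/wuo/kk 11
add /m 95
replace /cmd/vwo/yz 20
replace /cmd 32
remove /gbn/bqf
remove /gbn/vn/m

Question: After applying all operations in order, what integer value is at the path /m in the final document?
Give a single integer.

Answer: 95

Derivation:
After op 1 (replace /cmd/wuo/kk 11): {"cmd":{"vjz":{"b":28,"kyf":19,"mi":4},"vwo":{"cbg":58,"cs":16,"izl":62,"yz":72},"wuo":{"k":40,"kk":11,"zv":23}},"gbn":{"bqf":{"dc":19,"kka":28,"oun":70,"w":25},"ne":{"jme":9,"w":93,"ys":73},"vn":{"m":98,"syv":20}},"iks":{"ea":{"qxb":73,"wwd":73,"z":60},"gr":{"cyd":72,"ekz":12,"fm":33,"jw":93},"r":{"c":68,"i":14,"jds":59},"vc":{"j":20,"u":76}}}
After op 2 (add /m 95): {"cmd":{"vjz":{"b":28,"kyf":19,"mi":4},"vwo":{"cbg":58,"cs":16,"izl":62,"yz":72},"wuo":{"k":40,"kk":11,"zv":23}},"gbn":{"bqf":{"dc":19,"kka":28,"oun":70,"w":25},"ne":{"jme":9,"w":93,"ys":73},"vn":{"m":98,"syv":20}},"iks":{"ea":{"qxb":73,"wwd":73,"z":60},"gr":{"cyd":72,"ekz":12,"fm":33,"jw":93},"r":{"c":68,"i":14,"jds":59},"vc":{"j":20,"u":76}},"m":95}
After op 3 (replace /cmd/vwo/yz 20): {"cmd":{"vjz":{"b":28,"kyf":19,"mi":4},"vwo":{"cbg":58,"cs":16,"izl":62,"yz":20},"wuo":{"k":40,"kk":11,"zv":23}},"gbn":{"bqf":{"dc":19,"kka":28,"oun":70,"w":25},"ne":{"jme":9,"w":93,"ys":73},"vn":{"m":98,"syv":20}},"iks":{"ea":{"qxb":73,"wwd":73,"z":60},"gr":{"cyd":72,"ekz":12,"fm":33,"jw":93},"r":{"c":68,"i":14,"jds":59},"vc":{"j":20,"u":76}},"m":95}
After op 4 (replace /cmd 32): {"cmd":32,"gbn":{"bqf":{"dc":19,"kka":28,"oun":70,"w":25},"ne":{"jme":9,"w":93,"ys":73},"vn":{"m":98,"syv":20}},"iks":{"ea":{"qxb":73,"wwd":73,"z":60},"gr":{"cyd":72,"ekz":12,"fm":33,"jw":93},"r":{"c":68,"i":14,"jds":59},"vc":{"j":20,"u":76}},"m":95}
After op 5 (remove /gbn/bqf): {"cmd":32,"gbn":{"ne":{"jme":9,"w":93,"ys":73},"vn":{"m":98,"syv":20}},"iks":{"ea":{"qxb":73,"wwd":73,"z":60},"gr":{"cyd":72,"ekz":12,"fm":33,"jw":93},"r":{"c":68,"i":14,"jds":59},"vc":{"j":20,"u":76}},"m":95}
After op 6 (remove /gbn/vn/m): {"cmd":32,"gbn":{"ne":{"jme":9,"w":93,"ys":73},"vn":{"syv":20}},"iks":{"ea":{"qxb":73,"wwd":73,"z":60},"gr":{"cyd":72,"ekz":12,"fm":33,"jw":93},"r":{"c":68,"i":14,"jds":59},"vc":{"j":20,"u":76}},"m":95}
Value at /m: 95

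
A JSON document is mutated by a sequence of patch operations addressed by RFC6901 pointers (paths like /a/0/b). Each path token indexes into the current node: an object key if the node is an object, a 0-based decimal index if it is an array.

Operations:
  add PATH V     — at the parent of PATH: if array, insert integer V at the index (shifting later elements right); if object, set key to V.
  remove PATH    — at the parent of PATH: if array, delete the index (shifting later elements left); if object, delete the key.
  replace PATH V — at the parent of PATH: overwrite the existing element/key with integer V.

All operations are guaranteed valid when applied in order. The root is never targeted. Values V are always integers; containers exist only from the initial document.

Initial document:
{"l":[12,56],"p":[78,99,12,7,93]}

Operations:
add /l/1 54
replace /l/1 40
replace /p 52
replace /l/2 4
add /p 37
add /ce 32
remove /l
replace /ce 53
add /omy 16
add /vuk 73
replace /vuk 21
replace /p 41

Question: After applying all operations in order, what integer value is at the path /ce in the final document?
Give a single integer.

Answer: 53

Derivation:
After op 1 (add /l/1 54): {"l":[12,54,56],"p":[78,99,12,7,93]}
After op 2 (replace /l/1 40): {"l":[12,40,56],"p":[78,99,12,7,93]}
After op 3 (replace /p 52): {"l":[12,40,56],"p":52}
After op 4 (replace /l/2 4): {"l":[12,40,4],"p":52}
After op 5 (add /p 37): {"l":[12,40,4],"p":37}
After op 6 (add /ce 32): {"ce":32,"l":[12,40,4],"p":37}
After op 7 (remove /l): {"ce":32,"p":37}
After op 8 (replace /ce 53): {"ce":53,"p":37}
After op 9 (add /omy 16): {"ce":53,"omy":16,"p":37}
After op 10 (add /vuk 73): {"ce":53,"omy":16,"p":37,"vuk":73}
After op 11 (replace /vuk 21): {"ce":53,"omy":16,"p":37,"vuk":21}
After op 12 (replace /p 41): {"ce":53,"omy":16,"p":41,"vuk":21}
Value at /ce: 53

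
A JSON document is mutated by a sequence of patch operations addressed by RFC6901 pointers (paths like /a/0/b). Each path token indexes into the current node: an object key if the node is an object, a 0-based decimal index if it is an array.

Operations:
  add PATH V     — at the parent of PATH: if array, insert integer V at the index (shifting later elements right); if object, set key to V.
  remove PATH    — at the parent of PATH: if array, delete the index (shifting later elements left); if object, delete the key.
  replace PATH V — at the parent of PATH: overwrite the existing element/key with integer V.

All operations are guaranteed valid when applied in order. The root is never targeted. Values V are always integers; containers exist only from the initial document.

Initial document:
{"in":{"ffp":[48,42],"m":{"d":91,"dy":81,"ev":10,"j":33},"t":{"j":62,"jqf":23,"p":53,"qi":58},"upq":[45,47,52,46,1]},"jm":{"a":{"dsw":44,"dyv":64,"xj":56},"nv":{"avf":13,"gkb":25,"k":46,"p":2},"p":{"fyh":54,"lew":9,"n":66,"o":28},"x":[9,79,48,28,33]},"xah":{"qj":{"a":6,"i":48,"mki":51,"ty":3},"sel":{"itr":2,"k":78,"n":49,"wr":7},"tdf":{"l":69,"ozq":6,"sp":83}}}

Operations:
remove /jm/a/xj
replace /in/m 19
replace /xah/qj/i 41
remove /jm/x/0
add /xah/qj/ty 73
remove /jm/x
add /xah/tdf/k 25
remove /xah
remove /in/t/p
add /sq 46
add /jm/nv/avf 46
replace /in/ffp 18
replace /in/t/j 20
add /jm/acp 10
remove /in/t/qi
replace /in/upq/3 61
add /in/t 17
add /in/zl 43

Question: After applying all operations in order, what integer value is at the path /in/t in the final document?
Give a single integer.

Answer: 17

Derivation:
After op 1 (remove /jm/a/xj): {"in":{"ffp":[48,42],"m":{"d":91,"dy":81,"ev":10,"j":33},"t":{"j":62,"jqf":23,"p":53,"qi":58},"upq":[45,47,52,46,1]},"jm":{"a":{"dsw":44,"dyv":64},"nv":{"avf":13,"gkb":25,"k":46,"p":2},"p":{"fyh":54,"lew":9,"n":66,"o":28},"x":[9,79,48,28,33]},"xah":{"qj":{"a":6,"i":48,"mki":51,"ty":3},"sel":{"itr":2,"k":78,"n":49,"wr":7},"tdf":{"l":69,"ozq":6,"sp":83}}}
After op 2 (replace /in/m 19): {"in":{"ffp":[48,42],"m":19,"t":{"j":62,"jqf":23,"p":53,"qi":58},"upq":[45,47,52,46,1]},"jm":{"a":{"dsw":44,"dyv":64},"nv":{"avf":13,"gkb":25,"k":46,"p":2},"p":{"fyh":54,"lew":9,"n":66,"o":28},"x":[9,79,48,28,33]},"xah":{"qj":{"a":6,"i":48,"mki":51,"ty":3},"sel":{"itr":2,"k":78,"n":49,"wr":7},"tdf":{"l":69,"ozq":6,"sp":83}}}
After op 3 (replace /xah/qj/i 41): {"in":{"ffp":[48,42],"m":19,"t":{"j":62,"jqf":23,"p":53,"qi":58},"upq":[45,47,52,46,1]},"jm":{"a":{"dsw":44,"dyv":64},"nv":{"avf":13,"gkb":25,"k":46,"p":2},"p":{"fyh":54,"lew":9,"n":66,"o":28},"x":[9,79,48,28,33]},"xah":{"qj":{"a":6,"i":41,"mki":51,"ty":3},"sel":{"itr":2,"k":78,"n":49,"wr":7},"tdf":{"l":69,"ozq":6,"sp":83}}}
After op 4 (remove /jm/x/0): {"in":{"ffp":[48,42],"m":19,"t":{"j":62,"jqf":23,"p":53,"qi":58},"upq":[45,47,52,46,1]},"jm":{"a":{"dsw":44,"dyv":64},"nv":{"avf":13,"gkb":25,"k":46,"p":2},"p":{"fyh":54,"lew":9,"n":66,"o":28},"x":[79,48,28,33]},"xah":{"qj":{"a":6,"i":41,"mki":51,"ty":3},"sel":{"itr":2,"k":78,"n":49,"wr":7},"tdf":{"l":69,"ozq":6,"sp":83}}}
After op 5 (add /xah/qj/ty 73): {"in":{"ffp":[48,42],"m":19,"t":{"j":62,"jqf":23,"p":53,"qi":58},"upq":[45,47,52,46,1]},"jm":{"a":{"dsw":44,"dyv":64},"nv":{"avf":13,"gkb":25,"k":46,"p":2},"p":{"fyh":54,"lew":9,"n":66,"o":28},"x":[79,48,28,33]},"xah":{"qj":{"a":6,"i":41,"mki":51,"ty":73},"sel":{"itr":2,"k":78,"n":49,"wr":7},"tdf":{"l":69,"ozq":6,"sp":83}}}
After op 6 (remove /jm/x): {"in":{"ffp":[48,42],"m":19,"t":{"j":62,"jqf":23,"p":53,"qi":58},"upq":[45,47,52,46,1]},"jm":{"a":{"dsw":44,"dyv":64},"nv":{"avf":13,"gkb":25,"k":46,"p":2},"p":{"fyh":54,"lew":9,"n":66,"o":28}},"xah":{"qj":{"a":6,"i":41,"mki":51,"ty":73},"sel":{"itr":2,"k":78,"n":49,"wr":7},"tdf":{"l":69,"ozq":6,"sp":83}}}
After op 7 (add /xah/tdf/k 25): {"in":{"ffp":[48,42],"m":19,"t":{"j":62,"jqf":23,"p":53,"qi":58},"upq":[45,47,52,46,1]},"jm":{"a":{"dsw":44,"dyv":64},"nv":{"avf":13,"gkb":25,"k":46,"p":2},"p":{"fyh":54,"lew":9,"n":66,"o":28}},"xah":{"qj":{"a":6,"i":41,"mki":51,"ty":73},"sel":{"itr":2,"k":78,"n":49,"wr":7},"tdf":{"k":25,"l":69,"ozq":6,"sp":83}}}
After op 8 (remove /xah): {"in":{"ffp":[48,42],"m":19,"t":{"j":62,"jqf":23,"p":53,"qi":58},"upq":[45,47,52,46,1]},"jm":{"a":{"dsw":44,"dyv":64},"nv":{"avf":13,"gkb":25,"k":46,"p":2},"p":{"fyh":54,"lew":9,"n":66,"o":28}}}
After op 9 (remove /in/t/p): {"in":{"ffp":[48,42],"m":19,"t":{"j":62,"jqf":23,"qi":58},"upq":[45,47,52,46,1]},"jm":{"a":{"dsw":44,"dyv":64},"nv":{"avf":13,"gkb":25,"k":46,"p":2},"p":{"fyh":54,"lew":9,"n":66,"o":28}}}
After op 10 (add /sq 46): {"in":{"ffp":[48,42],"m":19,"t":{"j":62,"jqf":23,"qi":58},"upq":[45,47,52,46,1]},"jm":{"a":{"dsw":44,"dyv":64},"nv":{"avf":13,"gkb":25,"k":46,"p":2},"p":{"fyh":54,"lew":9,"n":66,"o":28}},"sq":46}
After op 11 (add /jm/nv/avf 46): {"in":{"ffp":[48,42],"m":19,"t":{"j":62,"jqf":23,"qi":58},"upq":[45,47,52,46,1]},"jm":{"a":{"dsw":44,"dyv":64},"nv":{"avf":46,"gkb":25,"k":46,"p":2},"p":{"fyh":54,"lew":9,"n":66,"o":28}},"sq":46}
After op 12 (replace /in/ffp 18): {"in":{"ffp":18,"m":19,"t":{"j":62,"jqf":23,"qi":58},"upq":[45,47,52,46,1]},"jm":{"a":{"dsw":44,"dyv":64},"nv":{"avf":46,"gkb":25,"k":46,"p":2},"p":{"fyh":54,"lew":9,"n":66,"o":28}},"sq":46}
After op 13 (replace /in/t/j 20): {"in":{"ffp":18,"m":19,"t":{"j":20,"jqf":23,"qi":58},"upq":[45,47,52,46,1]},"jm":{"a":{"dsw":44,"dyv":64},"nv":{"avf":46,"gkb":25,"k":46,"p":2},"p":{"fyh":54,"lew":9,"n":66,"o":28}},"sq":46}
After op 14 (add /jm/acp 10): {"in":{"ffp":18,"m":19,"t":{"j":20,"jqf":23,"qi":58},"upq":[45,47,52,46,1]},"jm":{"a":{"dsw":44,"dyv":64},"acp":10,"nv":{"avf":46,"gkb":25,"k":46,"p":2},"p":{"fyh":54,"lew":9,"n":66,"o":28}},"sq":46}
After op 15 (remove /in/t/qi): {"in":{"ffp":18,"m":19,"t":{"j":20,"jqf":23},"upq":[45,47,52,46,1]},"jm":{"a":{"dsw":44,"dyv":64},"acp":10,"nv":{"avf":46,"gkb":25,"k":46,"p":2},"p":{"fyh":54,"lew":9,"n":66,"o":28}},"sq":46}
After op 16 (replace /in/upq/3 61): {"in":{"ffp":18,"m":19,"t":{"j":20,"jqf":23},"upq":[45,47,52,61,1]},"jm":{"a":{"dsw":44,"dyv":64},"acp":10,"nv":{"avf":46,"gkb":25,"k":46,"p":2},"p":{"fyh":54,"lew":9,"n":66,"o":28}},"sq":46}
After op 17 (add /in/t 17): {"in":{"ffp":18,"m":19,"t":17,"upq":[45,47,52,61,1]},"jm":{"a":{"dsw":44,"dyv":64},"acp":10,"nv":{"avf":46,"gkb":25,"k":46,"p":2},"p":{"fyh":54,"lew":9,"n":66,"o":28}},"sq":46}
After op 18 (add /in/zl 43): {"in":{"ffp":18,"m":19,"t":17,"upq":[45,47,52,61,1],"zl":43},"jm":{"a":{"dsw":44,"dyv":64},"acp":10,"nv":{"avf":46,"gkb":25,"k":46,"p":2},"p":{"fyh":54,"lew":9,"n":66,"o":28}},"sq":46}
Value at /in/t: 17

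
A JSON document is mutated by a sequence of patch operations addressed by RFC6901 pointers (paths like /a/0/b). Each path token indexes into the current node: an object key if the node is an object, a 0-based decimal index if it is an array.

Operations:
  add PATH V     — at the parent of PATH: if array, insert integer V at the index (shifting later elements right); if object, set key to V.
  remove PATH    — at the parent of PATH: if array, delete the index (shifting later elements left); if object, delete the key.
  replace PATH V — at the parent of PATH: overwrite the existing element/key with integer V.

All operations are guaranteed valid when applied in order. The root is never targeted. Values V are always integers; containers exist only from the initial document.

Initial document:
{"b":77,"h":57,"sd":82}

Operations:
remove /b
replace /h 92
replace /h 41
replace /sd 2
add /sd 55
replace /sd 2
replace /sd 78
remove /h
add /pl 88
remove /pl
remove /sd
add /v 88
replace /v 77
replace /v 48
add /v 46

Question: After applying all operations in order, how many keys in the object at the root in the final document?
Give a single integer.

After op 1 (remove /b): {"h":57,"sd":82}
After op 2 (replace /h 92): {"h":92,"sd":82}
After op 3 (replace /h 41): {"h":41,"sd":82}
After op 4 (replace /sd 2): {"h":41,"sd":2}
After op 5 (add /sd 55): {"h":41,"sd":55}
After op 6 (replace /sd 2): {"h":41,"sd":2}
After op 7 (replace /sd 78): {"h":41,"sd":78}
After op 8 (remove /h): {"sd":78}
After op 9 (add /pl 88): {"pl":88,"sd":78}
After op 10 (remove /pl): {"sd":78}
After op 11 (remove /sd): {}
After op 12 (add /v 88): {"v":88}
After op 13 (replace /v 77): {"v":77}
After op 14 (replace /v 48): {"v":48}
After op 15 (add /v 46): {"v":46}
Size at the root: 1

Answer: 1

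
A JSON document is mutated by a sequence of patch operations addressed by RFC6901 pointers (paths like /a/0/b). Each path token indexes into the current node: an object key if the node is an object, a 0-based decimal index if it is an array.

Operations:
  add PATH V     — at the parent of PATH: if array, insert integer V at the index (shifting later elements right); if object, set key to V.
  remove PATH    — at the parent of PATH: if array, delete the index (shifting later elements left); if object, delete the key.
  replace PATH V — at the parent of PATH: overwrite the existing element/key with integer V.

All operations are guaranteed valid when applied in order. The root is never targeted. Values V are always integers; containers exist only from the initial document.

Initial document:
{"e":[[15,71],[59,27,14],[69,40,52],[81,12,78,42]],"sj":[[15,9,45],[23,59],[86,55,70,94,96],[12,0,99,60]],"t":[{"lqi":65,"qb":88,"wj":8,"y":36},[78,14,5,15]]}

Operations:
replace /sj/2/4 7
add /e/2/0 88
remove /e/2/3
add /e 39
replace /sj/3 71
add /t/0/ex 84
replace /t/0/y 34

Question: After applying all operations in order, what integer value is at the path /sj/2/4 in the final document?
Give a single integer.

Answer: 7

Derivation:
After op 1 (replace /sj/2/4 7): {"e":[[15,71],[59,27,14],[69,40,52],[81,12,78,42]],"sj":[[15,9,45],[23,59],[86,55,70,94,7],[12,0,99,60]],"t":[{"lqi":65,"qb":88,"wj":8,"y":36},[78,14,5,15]]}
After op 2 (add /e/2/0 88): {"e":[[15,71],[59,27,14],[88,69,40,52],[81,12,78,42]],"sj":[[15,9,45],[23,59],[86,55,70,94,7],[12,0,99,60]],"t":[{"lqi":65,"qb":88,"wj":8,"y":36},[78,14,5,15]]}
After op 3 (remove /e/2/3): {"e":[[15,71],[59,27,14],[88,69,40],[81,12,78,42]],"sj":[[15,9,45],[23,59],[86,55,70,94,7],[12,0,99,60]],"t":[{"lqi":65,"qb":88,"wj":8,"y":36},[78,14,5,15]]}
After op 4 (add /e 39): {"e":39,"sj":[[15,9,45],[23,59],[86,55,70,94,7],[12,0,99,60]],"t":[{"lqi":65,"qb":88,"wj":8,"y":36},[78,14,5,15]]}
After op 5 (replace /sj/3 71): {"e":39,"sj":[[15,9,45],[23,59],[86,55,70,94,7],71],"t":[{"lqi":65,"qb":88,"wj":8,"y":36},[78,14,5,15]]}
After op 6 (add /t/0/ex 84): {"e":39,"sj":[[15,9,45],[23,59],[86,55,70,94,7],71],"t":[{"ex":84,"lqi":65,"qb":88,"wj":8,"y":36},[78,14,5,15]]}
After op 7 (replace /t/0/y 34): {"e":39,"sj":[[15,9,45],[23,59],[86,55,70,94,7],71],"t":[{"ex":84,"lqi":65,"qb":88,"wj":8,"y":34},[78,14,5,15]]}
Value at /sj/2/4: 7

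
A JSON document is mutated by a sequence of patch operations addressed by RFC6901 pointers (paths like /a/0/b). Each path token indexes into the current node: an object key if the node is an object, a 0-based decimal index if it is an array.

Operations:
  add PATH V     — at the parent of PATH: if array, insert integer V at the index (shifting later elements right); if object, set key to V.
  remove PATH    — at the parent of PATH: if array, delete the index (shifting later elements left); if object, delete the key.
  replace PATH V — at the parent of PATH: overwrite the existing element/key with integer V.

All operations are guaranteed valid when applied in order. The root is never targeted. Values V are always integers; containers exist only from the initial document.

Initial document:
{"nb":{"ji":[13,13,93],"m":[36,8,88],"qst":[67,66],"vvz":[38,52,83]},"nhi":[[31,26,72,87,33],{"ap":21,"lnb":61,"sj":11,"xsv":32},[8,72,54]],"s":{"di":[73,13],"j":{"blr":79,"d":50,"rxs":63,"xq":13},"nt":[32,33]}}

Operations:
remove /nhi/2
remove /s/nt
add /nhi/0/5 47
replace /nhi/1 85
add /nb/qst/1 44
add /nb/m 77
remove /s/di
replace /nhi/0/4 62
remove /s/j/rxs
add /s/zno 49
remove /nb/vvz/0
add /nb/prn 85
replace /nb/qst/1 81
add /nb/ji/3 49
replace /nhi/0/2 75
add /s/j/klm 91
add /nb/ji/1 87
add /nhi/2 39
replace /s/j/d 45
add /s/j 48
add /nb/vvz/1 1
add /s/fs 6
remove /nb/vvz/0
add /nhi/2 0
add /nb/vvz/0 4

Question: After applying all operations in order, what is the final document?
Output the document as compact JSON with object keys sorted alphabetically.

After op 1 (remove /nhi/2): {"nb":{"ji":[13,13,93],"m":[36,8,88],"qst":[67,66],"vvz":[38,52,83]},"nhi":[[31,26,72,87,33],{"ap":21,"lnb":61,"sj":11,"xsv":32}],"s":{"di":[73,13],"j":{"blr":79,"d":50,"rxs":63,"xq":13},"nt":[32,33]}}
After op 2 (remove /s/nt): {"nb":{"ji":[13,13,93],"m":[36,8,88],"qst":[67,66],"vvz":[38,52,83]},"nhi":[[31,26,72,87,33],{"ap":21,"lnb":61,"sj":11,"xsv":32}],"s":{"di":[73,13],"j":{"blr":79,"d":50,"rxs":63,"xq":13}}}
After op 3 (add /nhi/0/5 47): {"nb":{"ji":[13,13,93],"m":[36,8,88],"qst":[67,66],"vvz":[38,52,83]},"nhi":[[31,26,72,87,33,47],{"ap":21,"lnb":61,"sj":11,"xsv":32}],"s":{"di":[73,13],"j":{"blr":79,"d":50,"rxs":63,"xq":13}}}
After op 4 (replace /nhi/1 85): {"nb":{"ji":[13,13,93],"m":[36,8,88],"qst":[67,66],"vvz":[38,52,83]},"nhi":[[31,26,72,87,33,47],85],"s":{"di":[73,13],"j":{"blr":79,"d":50,"rxs":63,"xq":13}}}
After op 5 (add /nb/qst/1 44): {"nb":{"ji":[13,13,93],"m":[36,8,88],"qst":[67,44,66],"vvz":[38,52,83]},"nhi":[[31,26,72,87,33,47],85],"s":{"di":[73,13],"j":{"blr":79,"d":50,"rxs":63,"xq":13}}}
After op 6 (add /nb/m 77): {"nb":{"ji":[13,13,93],"m":77,"qst":[67,44,66],"vvz":[38,52,83]},"nhi":[[31,26,72,87,33,47],85],"s":{"di":[73,13],"j":{"blr":79,"d":50,"rxs":63,"xq":13}}}
After op 7 (remove /s/di): {"nb":{"ji":[13,13,93],"m":77,"qst":[67,44,66],"vvz":[38,52,83]},"nhi":[[31,26,72,87,33,47],85],"s":{"j":{"blr":79,"d":50,"rxs":63,"xq":13}}}
After op 8 (replace /nhi/0/4 62): {"nb":{"ji":[13,13,93],"m":77,"qst":[67,44,66],"vvz":[38,52,83]},"nhi":[[31,26,72,87,62,47],85],"s":{"j":{"blr":79,"d":50,"rxs":63,"xq":13}}}
After op 9 (remove /s/j/rxs): {"nb":{"ji":[13,13,93],"m":77,"qst":[67,44,66],"vvz":[38,52,83]},"nhi":[[31,26,72,87,62,47],85],"s":{"j":{"blr":79,"d":50,"xq":13}}}
After op 10 (add /s/zno 49): {"nb":{"ji":[13,13,93],"m":77,"qst":[67,44,66],"vvz":[38,52,83]},"nhi":[[31,26,72,87,62,47],85],"s":{"j":{"blr":79,"d":50,"xq":13},"zno":49}}
After op 11 (remove /nb/vvz/0): {"nb":{"ji":[13,13,93],"m":77,"qst":[67,44,66],"vvz":[52,83]},"nhi":[[31,26,72,87,62,47],85],"s":{"j":{"blr":79,"d":50,"xq":13},"zno":49}}
After op 12 (add /nb/prn 85): {"nb":{"ji":[13,13,93],"m":77,"prn":85,"qst":[67,44,66],"vvz":[52,83]},"nhi":[[31,26,72,87,62,47],85],"s":{"j":{"blr":79,"d":50,"xq":13},"zno":49}}
After op 13 (replace /nb/qst/1 81): {"nb":{"ji":[13,13,93],"m":77,"prn":85,"qst":[67,81,66],"vvz":[52,83]},"nhi":[[31,26,72,87,62,47],85],"s":{"j":{"blr":79,"d":50,"xq":13},"zno":49}}
After op 14 (add /nb/ji/3 49): {"nb":{"ji":[13,13,93,49],"m":77,"prn":85,"qst":[67,81,66],"vvz":[52,83]},"nhi":[[31,26,72,87,62,47],85],"s":{"j":{"blr":79,"d":50,"xq":13},"zno":49}}
After op 15 (replace /nhi/0/2 75): {"nb":{"ji":[13,13,93,49],"m":77,"prn":85,"qst":[67,81,66],"vvz":[52,83]},"nhi":[[31,26,75,87,62,47],85],"s":{"j":{"blr":79,"d":50,"xq":13},"zno":49}}
After op 16 (add /s/j/klm 91): {"nb":{"ji":[13,13,93,49],"m":77,"prn":85,"qst":[67,81,66],"vvz":[52,83]},"nhi":[[31,26,75,87,62,47],85],"s":{"j":{"blr":79,"d":50,"klm":91,"xq":13},"zno":49}}
After op 17 (add /nb/ji/1 87): {"nb":{"ji":[13,87,13,93,49],"m":77,"prn":85,"qst":[67,81,66],"vvz":[52,83]},"nhi":[[31,26,75,87,62,47],85],"s":{"j":{"blr":79,"d":50,"klm":91,"xq":13},"zno":49}}
After op 18 (add /nhi/2 39): {"nb":{"ji":[13,87,13,93,49],"m":77,"prn":85,"qst":[67,81,66],"vvz":[52,83]},"nhi":[[31,26,75,87,62,47],85,39],"s":{"j":{"blr":79,"d":50,"klm":91,"xq":13},"zno":49}}
After op 19 (replace /s/j/d 45): {"nb":{"ji":[13,87,13,93,49],"m":77,"prn":85,"qst":[67,81,66],"vvz":[52,83]},"nhi":[[31,26,75,87,62,47],85,39],"s":{"j":{"blr":79,"d":45,"klm":91,"xq":13},"zno":49}}
After op 20 (add /s/j 48): {"nb":{"ji":[13,87,13,93,49],"m":77,"prn":85,"qst":[67,81,66],"vvz":[52,83]},"nhi":[[31,26,75,87,62,47],85,39],"s":{"j":48,"zno":49}}
After op 21 (add /nb/vvz/1 1): {"nb":{"ji":[13,87,13,93,49],"m":77,"prn":85,"qst":[67,81,66],"vvz":[52,1,83]},"nhi":[[31,26,75,87,62,47],85,39],"s":{"j":48,"zno":49}}
After op 22 (add /s/fs 6): {"nb":{"ji":[13,87,13,93,49],"m":77,"prn":85,"qst":[67,81,66],"vvz":[52,1,83]},"nhi":[[31,26,75,87,62,47],85,39],"s":{"fs":6,"j":48,"zno":49}}
After op 23 (remove /nb/vvz/0): {"nb":{"ji":[13,87,13,93,49],"m":77,"prn":85,"qst":[67,81,66],"vvz":[1,83]},"nhi":[[31,26,75,87,62,47],85,39],"s":{"fs":6,"j":48,"zno":49}}
After op 24 (add /nhi/2 0): {"nb":{"ji":[13,87,13,93,49],"m":77,"prn":85,"qst":[67,81,66],"vvz":[1,83]},"nhi":[[31,26,75,87,62,47],85,0,39],"s":{"fs":6,"j":48,"zno":49}}
After op 25 (add /nb/vvz/0 4): {"nb":{"ji":[13,87,13,93,49],"m":77,"prn":85,"qst":[67,81,66],"vvz":[4,1,83]},"nhi":[[31,26,75,87,62,47],85,0,39],"s":{"fs":6,"j":48,"zno":49}}

Answer: {"nb":{"ji":[13,87,13,93,49],"m":77,"prn":85,"qst":[67,81,66],"vvz":[4,1,83]},"nhi":[[31,26,75,87,62,47],85,0,39],"s":{"fs":6,"j":48,"zno":49}}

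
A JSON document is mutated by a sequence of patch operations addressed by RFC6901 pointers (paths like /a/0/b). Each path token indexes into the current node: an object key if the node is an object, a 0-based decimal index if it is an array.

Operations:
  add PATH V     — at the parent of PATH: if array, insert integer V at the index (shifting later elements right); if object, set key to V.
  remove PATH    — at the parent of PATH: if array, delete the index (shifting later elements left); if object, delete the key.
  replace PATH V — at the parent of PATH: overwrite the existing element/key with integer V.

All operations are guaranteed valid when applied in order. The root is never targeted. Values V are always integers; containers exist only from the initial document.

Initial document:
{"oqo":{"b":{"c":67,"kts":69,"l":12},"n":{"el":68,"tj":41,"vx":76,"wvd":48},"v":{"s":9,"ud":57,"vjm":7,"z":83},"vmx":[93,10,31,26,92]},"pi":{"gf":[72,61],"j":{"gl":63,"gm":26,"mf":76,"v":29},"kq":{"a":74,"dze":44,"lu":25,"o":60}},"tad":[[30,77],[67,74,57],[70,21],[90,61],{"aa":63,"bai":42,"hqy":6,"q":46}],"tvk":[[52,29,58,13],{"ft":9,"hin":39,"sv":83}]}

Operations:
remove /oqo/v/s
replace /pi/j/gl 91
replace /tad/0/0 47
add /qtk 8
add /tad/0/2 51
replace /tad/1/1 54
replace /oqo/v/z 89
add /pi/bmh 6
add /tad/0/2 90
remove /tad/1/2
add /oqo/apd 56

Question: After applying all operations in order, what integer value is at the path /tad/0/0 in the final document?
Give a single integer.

Answer: 47

Derivation:
After op 1 (remove /oqo/v/s): {"oqo":{"b":{"c":67,"kts":69,"l":12},"n":{"el":68,"tj":41,"vx":76,"wvd":48},"v":{"ud":57,"vjm":7,"z":83},"vmx":[93,10,31,26,92]},"pi":{"gf":[72,61],"j":{"gl":63,"gm":26,"mf":76,"v":29},"kq":{"a":74,"dze":44,"lu":25,"o":60}},"tad":[[30,77],[67,74,57],[70,21],[90,61],{"aa":63,"bai":42,"hqy":6,"q":46}],"tvk":[[52,29,58,13],{"ft":9,"hin":39,"sv":83}]}
After op 2 (replace /pi/j/gl 91): {"oqo":{"b":{"c":67,"kts":69,"l":12},"n":{"el":68,"tj":41,"vx":76,"wvd":48},"v":{"ud":57,"vjm":7,"z":83},"vmx":[93,10,31,26,92]},"pi":{"gf":[72,61],"j":{"gl":91,"gm":26,"mf":76,"v":29},"kq":{"a":74,"dze":44,"lu":25,"o":60}},"tad":[[30,77],[67,74,57],[70,21],[90,61],{"aa":63,"bai":42,"hqy":6,"q":46}],"tvk":[[52,29,58,13],{"ft":9,"hin":39,"sv":83}]}
After op 3 (replace /tad/0/0 47): {"oqo":{"b":{"c":67,"kts":69,"l":12},"n":{"el":68,"tj":41,"vx":76,"wvd":48},"v":{"ud":57,"vjm":7,"z":83},"vmx":[93,10,31,26,92]},"pi":{"gf":[72,61],"j":{"gl":91,"gm":26,"mf":76,"v":29},"kq":{"a":74,"dze":44,"lu":25,"o":60}},"tad":[[47,77],[67,74,57],[70,21],[90,61],{"aa":63,"bai":42,"hqy":6,"q":46}],"tvk":[[52,29,58,13],{"ft":9,"hin":39,"sv":83}]}
After op 4 (add /qtk 8): {"oqo":{"b":{"c":67,"kts":69,"l":12},"n":{"el":68,"tj":41,"vx":76,"wvd":48},"v":{"ud":57,"vjm":7,"z":83},"vmx":[93,10,31,26,92]},"pi":{"gf":[72,61],"j":{"gl":91,"gm":26,"mf":76,"v":29},"kq":{"a":74,"dze":44,"lu":25,"o":60}},"qtk":8,"tad":[[47,77],[67,74,57],[70,21],[90,61],{"aa":63,"bai":42,"hqy":6,"q":46}],"tvk":[[52,29,58,13],{"ft":9,"hin":39,"sv":83}]}
After op 5 (add /tad/0/2 51): {"oqo":{"b":{"c":67,"kts":69,"l":12},"n":{"el":68,"tj":41,"vx":76,"wvd":48},"v":{"ud":57,"vjm":7,"z":83},"vmx":[93,10,31,26,92]},"pi":{"gf":[72,61],"j":{"gl":91,"gm":26,"mf":76,"v":29},"kq":{"a":74,"dze":44,"lu":25,"o":60}},"qtk":8,"tad":[[47,77,51],[67,74,57],[70,21],[90,61],{"aa":63,"bai":42,"hqy":6,"q":46}],"tvk":[[52,29,58,13],{"ft":9,"hin":39,"sv":83}]}
After op 6 (replace /tad/1/1 54): {"oqo":{"b":{"c":67,"kts":69,"l":12},"n":{"el":68,"tj":41,"vx":76,"wvd":48},"v":{"ud":57,"vjm":7,"z":83},"vmx":[93,10,31,26,92]},"pi":{"gf":[72,61],"j":{"gl":91,"gm":26,"mf":76,"v":29},"kq":{"a":74,"dze":44,"lu":25,"o":60}},"qtk":8,"tad":[[47,77,51],[67,54,57],[70,21],[90,61],{"aa":63,"bai":42,"hqy":6,"q":46}],"tvk":[[52,29,58,13],{"ft":9,"hin":39,"sv":83}]}
After op 7 (replace /oqo/v/z 89): {"oqo":{"b":{"c":67,"kts":69,"l":12},"n":{"el":68,"tj":41,"vx":76,"wvd":48},"v":{"ud":57,"vjm":7,"z":89},"vmx":[93,10,31,26,92]},"pi":{"gf":[72,61],"j":{"gl":91,"gm":26,"mf":76,"v":29},"kq":{"a":74,"dze":44,"lu":25,"o":60}},"qtk":8,"tad":[[47,77,51],[67,54,57],[70,21],[90,61],{"aa":63,"bai":42,"hqy":6,"q":46}],"tvk":[[52,29,58,13],{"ft":9,"hin":39,"sv":83}]}
After op 8 (add /pi/bmh 6): {"oqo":{"b":{"c":67,"kts":69,"l":12},"n":{"el":68,"tj":41,"vx":76,"wvd":48},"v":{"ud":57,"vjm":7,"z":89},"vmx":[93,10,31,26,92]},"pi":{"bmh":6,"gf":[72,61],"j":{"gl":91,"gm":26,"mf":76,"v":29},"kq":{"a":74,"dze":44,"lu":25,"o":60}},"qtk":8,"tad":[[47,77,51],[67,54,57],[70,21],[90,61],{"aa":63,"bai":42,"hqy":6,"q":46}],"tvk":[[52,29,58,13],{"ft":9,"hin":39,"sv":83}]}
After op 9 (add /tad/0/2 90): {"oqo":{"b":{"c":67,"kts":69,"l":12},"n":{"el":68,"tj":41,"vx":76,"wvd":48},"v":{"ud":57,"vjm":7,"z":89},"vmx":[93,10,31,26,92]},"pi":{"bmh":6,"gf":[72,61],"j":{"gl":91,"gm":26,"mf":76,"v":29},"kq":{"a":74,"dze":44,"lu":25,"o":60}},"qtk":8,"tad":[[47,77,90,51],[67,54,57],[70,21],[90,61],{"aa":63,"bai":42,"hqy":6,"q":46}],"tvk":[[52,29,58,13],{"ft":9,"hin":39,"sv":83}]}
After op 10 (remove /tad/1/2): {"oqo":{"b":{"c":67,"kts":69,"l":12},"n":{"el":68,"tj":41,"vx":76,"wvd":48},"v":{"ud":57,"vjm":7,"z":89},"vmx":[93,10,31,26,92]},"pi":{"bmh":6,"gf":[72,61],"j":{"gl":91,"gm":26,"mf":76,"v":29},"kq":{"a":74,"dze":44,"lu":25,"o":60}},"qtk":8,"tad":[[47,77,90,51],[67,54],[70,21],[90,61],{"aa":63,"bai":42,"hqy":6,"q":46}],"tvk":[[52,29,58,13],{"ft":9,"hin":39,"sv":83}]}
After op 11 (add /oqo/apd 56): {"oqo":{"apd":56,"b":{"c":67,"kts":69,"l":12},"n":{"el":68,"tj":41,"vx":76,"wvd":48},"v":{"ud":57,"vjm":7,"z":89},"vmx":[93,10,31,26,92]},"pi":{"bmh":6,"gf":[72,61],"j":{"gl":91,"gm":26,"mf":76,"v":29},"kq":{"a":74,"dze":44,"lu":25,"o":60}},"qtk":8,"tad":[[47,77,90,51],[67,54],[70,21],[90,61],{"aa":63,"bai":42,"hqy":6,"q":46}],"tvk":[[52,29,58,13],{"ft":9,"hin":39,"sv":83}]}
Value at /tad/0/0: 47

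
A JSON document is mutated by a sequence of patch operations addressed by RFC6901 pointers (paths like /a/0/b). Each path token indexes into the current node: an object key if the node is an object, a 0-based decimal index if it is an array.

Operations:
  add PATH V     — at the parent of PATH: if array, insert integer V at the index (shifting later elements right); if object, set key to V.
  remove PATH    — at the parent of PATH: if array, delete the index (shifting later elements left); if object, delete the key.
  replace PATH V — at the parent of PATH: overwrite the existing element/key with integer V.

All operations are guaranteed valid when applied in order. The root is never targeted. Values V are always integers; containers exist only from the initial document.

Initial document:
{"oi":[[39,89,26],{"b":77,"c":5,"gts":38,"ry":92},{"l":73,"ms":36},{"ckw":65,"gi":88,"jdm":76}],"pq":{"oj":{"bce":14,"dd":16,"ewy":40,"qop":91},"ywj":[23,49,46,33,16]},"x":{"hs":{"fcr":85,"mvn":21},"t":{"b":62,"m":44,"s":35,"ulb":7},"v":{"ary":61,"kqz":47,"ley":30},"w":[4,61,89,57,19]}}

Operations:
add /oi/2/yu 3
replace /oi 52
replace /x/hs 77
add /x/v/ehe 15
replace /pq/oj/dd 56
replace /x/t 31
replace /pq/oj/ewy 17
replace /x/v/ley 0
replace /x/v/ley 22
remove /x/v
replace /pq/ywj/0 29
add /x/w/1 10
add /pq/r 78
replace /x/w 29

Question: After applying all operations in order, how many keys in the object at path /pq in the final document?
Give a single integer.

After op 1 (add /oi/2/yu 3): {"oi":[[39,89,26],{"b":77,"c":5,"gts":38,"ry":92},{"l":73,"ms":36,"yu":3},{"ckw":65,"gi":88,"jdm":76}],"pq":{"oj":{"bce":14,"dd":16,"ewy":40,"qop":91},"ywj":[23,49,46,33,16]},"x":{"hs":{"fcr":85,"mvn":21},"t":{"b":62,"m":44,"s":35,"ulb":7},"v":{"ary":61,"kqz":47,"ley":30},"w":[4,61,89,57,19]}}
After op 2 (replace /oi 52): {"oi":52,"pq":{"oj":{"bce":14,"dd":16,"ewy":40,"qop":91},"ywj":[23,49,46,33,16]},"x":{"hs":{"fcr":85,"mvn":21},"t":{"b":62,"m":44,"s":35,"ulb":7},"v":{"ary":61,"kqz":47,"ley":30},"w":[4,61,89,57,19]}}
After op 3 (replace /x/hs 77): {"oi":52,"pq":{"oj":{"bce":14,"dd":16,"ewy":40,"qop":91},"ywj":[23,49,46,33,16]},"x":{"hs":77,"t":{"b":62,"m":44,"s":35,"ulb":7},"v":{"ary":61,"kqz":47,"ley":30},"w":[4,61,89,57,19]}}
After op 4 (add /x/v/ehe 15): {"oi":52,"pq":{"oj":{"bce":14,"dd":16,"ewy":40,"qop":91},"ywj":[23,49,46,33,16]},"x":{"hs":77,"t":{"b":62,"m":44,"s":35,"ulb":7},"v":{"ary":61,"ehe":15,"kqz":47,"ley":30},"w":[4,61,89,57,19]}}
After op 5 (replace /pq/oj/dd 56): {"oi":52,"pq":{"oj":{"bce":14,"dd":56,"ewy":40,"qop":91},"ywj":[23,49,46,33,16]},"x":{"hs":77,"t":{"b":62,"m":44,"s":35,"ulb":7},"v":{"ary":61,"ehe":15,"kqz":47,"ley":30},"w":[4,61,89,57,19]}}
After op 6 (replace /x/t 31): {"oi":52,"pq":{"oj":{"bce":14,"dd":56,"ewy":40,"qop":91},"ywj":[23,49,46,33,16]},"x":{"hs":77,"t":31,"v":{"ary":61,"ehe":15,"kqz":47,"ley":30},"w":[4,61,89,57,19]}}
After op 7 (replace /pq/oj/ewy 17): {"oi":52,"pq":{"oj":{"bce":14,"dd":56,"ewy":17,"qop":91},"ywj":[23,49,46,33,16]},"x":{"hs":77,"t":31,"v":{"ary":61,"ehe":15,"kqz":47,"ley":30},"w":[4,61,89,57,19]}}
After op 8 (replace /x/v/ley 0): {"oi":52,"pq":{"oj":{"bce":14,"dd":56,"ewy":17,"qop":91},"ywj":[23,49,46,33,16]},"x":{"hs":77,"t":31,"v":{"ary":61,"ehe":15,"kqz":47,"ley":0},"w":[4,61,89,57,19]}}
After op 9 (replace /x/v/ley 22): {"oi":52,"pq":{"oj":{"bce":14,"dd":56,"ewy":17,"qop":91},"ywj":[23,49,46,33,16]},"x":{"hs":77,"t":31,"v":{"ary":61,"ehe":15,"kqz":47,"ley":22},"w":[4,61,89,57,19]}}
After op 10 (remove /x/v): {"oi":52,"pq":{"oj":{"bce":14,"dd":56,"ewy":17,"qop":91},"ywj":[23,49,46,33,16]},"x":{"hs":77,"t":31,"w":[4,61,89,57,19]}}
After op 11 (replace /pq/ywj/0 29): {"oi":52,"pq":{"oj":{"bce":14,"dd":56,"ewy":17,"qop":91},"ywj":[29,49,46,33,16]},"x":{"hs":77,"t":31,"w":[4,61,89,57,19]}}
After op 12 (add /x/w/1 10): {"oi":52,"pq":{"oj":{"bce":14,"dd":56,"ewy":17,"qop":91},"ywj":[29,49,46,33,16]},"x":{"hs":77,"t":31,"w":[4,10,61,89,57,19]}}
After op 13 (add /pq/r 78): {"oi":52,"pq":{"oj":{"bce":14,"dd":56,"ewy":17,"qop":91},"r":78,"ywj":[29,49,46,33,16]},"x":{"hs":77,"t":31,"w":[4,10,61,89,57,19]}}
After op 14 (replace /x/w 29): {"oi":52,"pq":{"oj":{"bce":14,"dd":56,"ewy":17,"qop":91},"r":78,"ywj":[29,49,46,33,16]},"x":{"hs":77,"t":31,"w":29}}
Size at path /pq: 3

Answer: 3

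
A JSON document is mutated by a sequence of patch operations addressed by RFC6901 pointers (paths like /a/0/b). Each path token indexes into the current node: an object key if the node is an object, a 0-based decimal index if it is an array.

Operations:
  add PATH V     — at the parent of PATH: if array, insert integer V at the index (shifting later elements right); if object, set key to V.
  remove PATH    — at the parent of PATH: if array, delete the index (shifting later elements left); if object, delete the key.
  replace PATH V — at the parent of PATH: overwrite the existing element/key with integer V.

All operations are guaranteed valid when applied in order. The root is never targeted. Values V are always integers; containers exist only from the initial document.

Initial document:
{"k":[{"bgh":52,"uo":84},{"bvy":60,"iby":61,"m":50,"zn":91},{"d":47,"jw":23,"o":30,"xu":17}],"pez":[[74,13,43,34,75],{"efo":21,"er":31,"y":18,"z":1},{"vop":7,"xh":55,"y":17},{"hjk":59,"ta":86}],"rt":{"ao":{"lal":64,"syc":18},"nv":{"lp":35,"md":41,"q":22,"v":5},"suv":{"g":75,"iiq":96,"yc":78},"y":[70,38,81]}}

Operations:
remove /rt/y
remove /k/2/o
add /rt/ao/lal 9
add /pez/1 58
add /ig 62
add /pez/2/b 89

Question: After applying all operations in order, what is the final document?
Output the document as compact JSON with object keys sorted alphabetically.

Answer: {"ig":62,"k":[{"bgh":52,"uo":84},{"bvy":60,"iby":61,"m":50,"zn":91},{"d":47,"jw":23,"xu":17}],"pez":[[74,13,43,34,75],58,{"b":89,"efo":21,"er":31,"y":18,"z":1},{"vop":7,"xh":55,"y":17},{"hjk":59,"ta":86}],"rt":{"ao":{"lal":9,"syc":18},"nv":{"lp":35,"md":41,"q":22,"v":5},"suv":{"g":75,"iiq":96,"yc":78}}}

Derivation:
After op 1 (remove /rt/y): {"k":[{"bgh":52,"uo":84},{"bvy":60,"iby":61,"m":50,"zn":91},{"d":47,"jw":23,"o":30,"xu":17}],"pez":[[74,13,43,34,75],{"efo":21,"er":31,"y":18,"z":1},{"vop":7,"xh":55,"y":17},{"hjk":59,"ta":86}],"rt":{"ao":{"lal":64,"syc":18},"nv":{"lp":35,"md":41,"q":22,"v":5},"suv":{"g":75,"iiq":96,"yc":78}}}
After op 2 (remove /k/2/o): {"k":[{"bgh":52,"uo":84},{"bvy":60,"iby":61,"m":50,"zn":91},{"d":47,"jw":23,"xu":17}],"pez":[[74,13,43,34,75],{"efo":21,"er":31,"y":18,"z":1},{"vop":7,"xh":55,"y":17},{"hjk":59,"ta":86}],"rt":{"ao":{"lal":64,"syc":18},"nv":{"lp":35,"md":41,"q":22,"v":5},"suv":{"g":75,"iiq":96,"yc":78}}}
After op 3 (add /rt/ao/lal 9): {"k":[{"bgh":52,"uo":84},{"bvy":60,"iby":61,"m":50,"zn":91},{"d":47,"jw":23,"xu":17}],"pez":[[74,13,43,34,75],{"efo":21,"er":31,"y":18,"z":1},{"vop":7,"xh":55,"y":17},{"hjk":59,"ta":86}],"rt":{"ao":{"lal":9,"syc":18},"nv":{"lp":35,"md":41,"q":22,"v":5},"suv":{"g":75,"iiq":96,"yc":78}}}
After op 4 (add /pez/1 58): {"k":[{"bgh":52,"uo":84},{"bvy":60,"iby":61,"m":50,"zn":91},{"d":47,"jw":23,"xu":17}],"pez":[[74,13,43,34,75],58,{"efo":21,"er":31,"y":18,"z":1},{"vop":7,"xh":55,"y":17},{"hjk":59,"ta":86}],"rt":{"ao":{"lal":9,"syc":18},"nv":{"lp":35,"md":41,"q":22,"v":5},"suv":{"g":75,"iiq":96,"yc":78}}}
After op 5 (add /ig 62): {"ig":62,"k":[{"bgh":52,"uo":84},{"bvy":60,"iby":61,"m":50,"zn":91},{"d":47,"jw":23,"xu":17}],"pez":[[74,13,43,34,75],58,{"efo":21,"er":31,"y":18,"z":1},{"vop":7,"xh":55,"y":17},{"hjk":59,"ta":86}],"rt":{"ao":{"lal":9,"syc":18},"nv":{"lp":35,"md":41,"q":22,"v":5},"suv":{"g":75,"iiq":96,"yc":78}}}
After op 6 (add /pez/2/b 89): {"ig":62,"k":[{"bgh":52,"uo":84},{"bvy":60,"iby":61,"m":50,"zn":91},{"d":47,"jw":23,"xu":17}],"pez":[[74,13,43,34,75],58,{"b":89,"efo":21,"er":31,"y":18,"z":1},{"vop":7,"xh":55,"y":17},{"hjk":59,"ta":86}],"rt":{"ao":{"lal":9,"syc":18},"nv":{"lp":35,"md":41,"q":22,"v":5},"suv":{"g":75,"iiq":96,"yc":78}}}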